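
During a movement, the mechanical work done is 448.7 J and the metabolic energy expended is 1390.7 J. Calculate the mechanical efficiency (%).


eta = (W_mech / E_meta) * 100
eta = (448.7 / 1390.7) * 100
ratio = 0.3226
eta = 32.2643


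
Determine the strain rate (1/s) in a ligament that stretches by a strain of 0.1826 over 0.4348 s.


strain_rate = delta_strain / delta_t
strain_rate = 0.1826 / 0.4348
strain_rate = 0.4200


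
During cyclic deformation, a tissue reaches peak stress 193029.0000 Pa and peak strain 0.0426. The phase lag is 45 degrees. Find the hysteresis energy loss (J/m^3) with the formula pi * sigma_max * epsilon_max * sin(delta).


E_loss = pi * sigma_max * epsilon_max * sin(delta)
delta = 45 deg = 0.7854 rad
sin(delta) = 0.7071
E_loss = pi * 193029.0000 * 0.0426 * 0.7071
E_loss = 18266.9918


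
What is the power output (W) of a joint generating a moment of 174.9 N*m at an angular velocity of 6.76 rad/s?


P = M * omega
P = 174.9 * 6.76
P = 1182.3240


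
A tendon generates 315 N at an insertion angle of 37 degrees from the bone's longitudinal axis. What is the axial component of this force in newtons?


F_eff = F_tendon * cos(theta)
theta = 37 deg = 0.6458 rad
cos(theta) = 0.7986
F_eff = 315 * 0.7986
F_eff = 251.5702


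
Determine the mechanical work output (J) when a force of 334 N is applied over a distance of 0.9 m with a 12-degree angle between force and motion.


W = F * d * cos(theta)
theta = 12 deg = 0.2094 rad
cos(theta) = 0.9781
W = 334 * 0.9 * 0.9781
W = 294.0312


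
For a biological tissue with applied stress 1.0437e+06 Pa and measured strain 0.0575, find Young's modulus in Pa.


E = stress / strain
E = 1.0437e+06 / 0.0575
E = 1.8151e+07


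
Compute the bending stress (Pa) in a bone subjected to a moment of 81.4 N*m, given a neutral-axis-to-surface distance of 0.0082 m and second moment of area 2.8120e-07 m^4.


sigma = M * c / I
sigma = 81.4 * 0.0082 / 2.8120e-07
M * c = 0.6675
sigma = 2.3737e+06


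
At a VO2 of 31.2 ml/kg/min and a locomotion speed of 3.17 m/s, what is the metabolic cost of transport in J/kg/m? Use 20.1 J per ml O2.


Power per kg = VO2 * 20.1 / 60
Power per kg = 31.2 * 20.1 / 60 = 10.4520 W/kg
Cost = power_per_kg / speed
Cost = 10.4520 / 3.17
Cost = 3.2972


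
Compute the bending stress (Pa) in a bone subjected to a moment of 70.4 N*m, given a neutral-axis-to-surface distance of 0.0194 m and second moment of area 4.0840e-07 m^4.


sigma = M * c / I
sigma = 70.4 * 0.0194 / 4.0840e-07
M * c = 1.3658
sigma = 3.3442e+06


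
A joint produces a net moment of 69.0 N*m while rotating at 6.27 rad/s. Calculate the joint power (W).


P = M * omega
P = 69.0 * 6.27
P = 432.6300


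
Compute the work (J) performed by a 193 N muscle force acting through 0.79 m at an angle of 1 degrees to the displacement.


W = F * d * cos(theta)
theta = 1 deg = 0.0175 rad
cos(theta) = 0.9998
W = 193 * 0.79 * 0.9998
W = 152.4468


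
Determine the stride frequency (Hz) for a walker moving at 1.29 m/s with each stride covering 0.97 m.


f = v / stride_length
f = 1.29 / 0.97
f = 1.3299


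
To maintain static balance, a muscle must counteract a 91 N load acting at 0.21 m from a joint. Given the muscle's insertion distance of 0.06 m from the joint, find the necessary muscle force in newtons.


F_muscle = W * d_load / d_muscle
F_muscle = 91 * 0.21 / 0.06
Numerator = 19.1100
F_muscle = 318.5000


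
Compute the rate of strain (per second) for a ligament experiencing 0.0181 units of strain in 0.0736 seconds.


strain_rate = delta_strain / delta_t
strain_rate = 0.0181 / 0.0736
strain_rate = 0.2459


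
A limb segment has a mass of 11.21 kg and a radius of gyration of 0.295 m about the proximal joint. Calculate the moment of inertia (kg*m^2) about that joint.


I = m * k^2
I = 11.21 * 0.295^2
k^2 = 0.0870
I = 0.9756


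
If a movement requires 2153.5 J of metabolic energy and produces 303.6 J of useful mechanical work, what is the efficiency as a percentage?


eta = (W_mech / E_meta) * 100
eta = (303.6 / 2153.5) * 100
ratio = 0.1410
eta = 14.0980


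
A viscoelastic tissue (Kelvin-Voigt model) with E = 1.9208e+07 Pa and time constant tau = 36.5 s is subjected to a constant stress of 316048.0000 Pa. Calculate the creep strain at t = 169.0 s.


epsilon(t) = (sigma/E) * (1 - exp(-t/tau))
sigma/E = 316048.0000 / 1.9208e+07 = 0.0165
exp(-t/tau) = exp(-169.0 / 36.5) = 0.0098
epsilon = 0.0165 * (1 - 0.0098)
epsilon = 0.0163


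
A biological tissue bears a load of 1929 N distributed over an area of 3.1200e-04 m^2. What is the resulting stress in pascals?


stress = F / A
stress = 1929 / 3.1200e-04
stress = 6.1827e+06


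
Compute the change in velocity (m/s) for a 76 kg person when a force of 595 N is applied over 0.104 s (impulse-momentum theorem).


J = F * dt = 595 * 0.104 = 61.8800 N*s
delta_v = J / m
delta_v = 61.8800 / 76
delta_v = 0.8142


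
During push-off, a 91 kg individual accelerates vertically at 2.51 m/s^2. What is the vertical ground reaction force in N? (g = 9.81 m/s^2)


GRF = m * (g + a)
GRF = 91 * (9.81 + 2.51)
GRF = 91 * 12.3200
GRF = 1121.1200


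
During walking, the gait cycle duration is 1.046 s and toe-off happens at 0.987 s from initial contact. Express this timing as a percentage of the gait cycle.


pct = (event_time / cycle_time) * 100
pct = (0.987 / 1.046) * 100
ratio = 0.9436
pct = 94.3595


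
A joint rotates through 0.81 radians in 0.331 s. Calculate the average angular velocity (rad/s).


omega = delta_theta / delta_t
omega = 0.81 / 0.331
omega = 2.4471


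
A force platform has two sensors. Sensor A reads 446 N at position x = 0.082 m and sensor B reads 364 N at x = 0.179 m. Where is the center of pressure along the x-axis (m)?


COP_x = (F1*x1 + F2*x2) / (F1 + F2)
COP_x = (446*0.082 + 364*0.179) / (446 + 364)
Numerator = 101.7280
Denominator = 810
COP_x = 0.1256


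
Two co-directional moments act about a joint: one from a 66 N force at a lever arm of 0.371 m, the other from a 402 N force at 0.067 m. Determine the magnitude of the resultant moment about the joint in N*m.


M = F1 * d1 + F2 * d2
M = 66 * 0.371 + 402 * 0.067
M = 24.4860 + 26.9340
M = 51.4200


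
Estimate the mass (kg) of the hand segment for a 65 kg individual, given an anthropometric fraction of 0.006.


m_segment = body_mass * fraction
m_segment = 65 * 0.006
m_segment = 0.3900


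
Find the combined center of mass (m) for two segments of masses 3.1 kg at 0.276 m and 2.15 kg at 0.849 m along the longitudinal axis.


COM = (m1*x1 + m2*x2) / (m1 + m2)
COM = (3.1*0.276 + 2.15*0.849) / (3.1 + 2.15)
Numerator = 2.6810
Denominator = 5.2500
COM = 0.5107


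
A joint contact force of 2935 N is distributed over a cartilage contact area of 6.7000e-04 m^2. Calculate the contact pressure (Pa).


P = F / A
P = 2935 / 6.7000e-04
P = 4.3806e+06


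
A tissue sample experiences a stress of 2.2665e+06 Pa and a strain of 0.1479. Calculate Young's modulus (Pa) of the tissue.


E = stress / strain
E = 2.2665e+06 / 0.1479
E = 1.5325e+07


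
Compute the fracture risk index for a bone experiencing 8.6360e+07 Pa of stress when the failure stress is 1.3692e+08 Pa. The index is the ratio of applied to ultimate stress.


FRI = applied / ultimate
FRI = 8.6360e+07 / 1.3692e+08
FRI = 0.6307


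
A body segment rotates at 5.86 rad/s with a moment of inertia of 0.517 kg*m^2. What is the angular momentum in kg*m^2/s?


L = I * omega
L = 0.517 * 5.86
L = 3.0296


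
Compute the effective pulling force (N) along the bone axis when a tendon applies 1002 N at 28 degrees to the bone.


F_eff = F_tendon * cos(theta)
theta = 28 deg = 0.4887 rad
cos(theta) = 0.8829
F_eff = 1002 * 0.8829
F_eff = 884.7135


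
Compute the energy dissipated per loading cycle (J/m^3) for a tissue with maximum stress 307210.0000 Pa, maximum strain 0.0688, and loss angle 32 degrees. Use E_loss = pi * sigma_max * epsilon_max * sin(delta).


E_loss = pi * sigma_max * epsilon_max * sin(delta)
delta = 32 deg = 0.5585 rad
sin(delta) = 0.5299
E_loss = pi * 307210.0000 * 0.0688 * 0.5299
E_loss = 35187.0912


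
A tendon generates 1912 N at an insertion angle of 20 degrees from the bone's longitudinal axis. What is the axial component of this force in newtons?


F_eff = F_tendon * cos(theta)
theta = 20 deg = 0.3491 rad
cos(theta) = 0.9397
F_eff = 1912 * 0.9397
F_eff = 1796.6923


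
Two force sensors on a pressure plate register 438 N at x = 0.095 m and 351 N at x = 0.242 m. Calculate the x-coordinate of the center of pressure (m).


COP_x = (F1*x1 + F2*x2) / (F1 + F2)
COP_x = (438*0.095 + 351*0.242) / (438 + 351)
Numerator = 126.5520
Denominator = 789
COP_x = 0.1604


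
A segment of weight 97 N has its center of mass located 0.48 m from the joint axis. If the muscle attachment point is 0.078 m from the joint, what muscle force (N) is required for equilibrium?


F_muscle = W * d_load / d_muscle
F_muscle = 97 * 0.48 / 0.078
Numerator = 46.5600
F_muscle = 596.9231


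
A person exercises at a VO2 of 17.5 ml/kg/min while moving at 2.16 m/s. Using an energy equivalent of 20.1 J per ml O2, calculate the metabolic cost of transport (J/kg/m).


Power per kg = VO2 * 20.1 / 60
Power per kg = 17.5 * 20.1 / 60 = 5.8625 W/kg
Cost = power_per_kg / speed
Cost = 5.8625 / 2.16
Cost = 2.7141


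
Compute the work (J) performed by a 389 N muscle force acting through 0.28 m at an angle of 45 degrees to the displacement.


W = F * d * cos(theta)
theta = 45 deg = 0.7854 rad
cos(theta) = 0.7071
W = 389 * 0.28 * 0.7071
W = 77.0181


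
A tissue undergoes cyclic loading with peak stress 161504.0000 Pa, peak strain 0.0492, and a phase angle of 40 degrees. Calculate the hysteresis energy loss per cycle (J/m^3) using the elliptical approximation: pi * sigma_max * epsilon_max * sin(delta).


E_loss = pi * sigma_max * epsilon_max * sin(delta)
delta = 40 deg = 0.6981 rad
sin(delta) = 0.6428
E_loss = pi * 161504.0000 * 0.0492 * 0.6428
E_loss = 16045.9618


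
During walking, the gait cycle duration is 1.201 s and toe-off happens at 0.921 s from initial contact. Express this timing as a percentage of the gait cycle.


pct = (event_time / cycle_time) * 100
pct = (0.921 / 1.201) * 100
ratio = 0.7669
pct = 76.6861


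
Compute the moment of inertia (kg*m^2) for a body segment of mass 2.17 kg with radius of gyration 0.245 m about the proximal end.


I = m * k^2
I = 2.17 * 0.245^2
k^2 = 0.0600
I = 0.1303


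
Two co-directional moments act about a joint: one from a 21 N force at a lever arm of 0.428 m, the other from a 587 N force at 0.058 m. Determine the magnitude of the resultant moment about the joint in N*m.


M = F1 * d1 + F2 * d2
M = 21 * 0.428 + 587 * 0.058
M = 8.9880 + 34.0460
M = 43.0340


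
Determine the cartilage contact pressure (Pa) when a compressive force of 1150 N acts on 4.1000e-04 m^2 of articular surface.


P = F / A
P = 1150 / 4.1000e-04
P = 2.8049e+06


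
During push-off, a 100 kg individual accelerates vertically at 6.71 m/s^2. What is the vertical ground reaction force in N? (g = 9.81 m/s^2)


GRF = m * (g + a)
GRF = 100 * (9.81 + 6.71)
GRF = 100 * 16.5200
GRF = 1652.0000


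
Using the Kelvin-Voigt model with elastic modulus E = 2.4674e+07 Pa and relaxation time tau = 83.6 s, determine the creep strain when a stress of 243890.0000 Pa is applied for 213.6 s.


epsilon(t) = (sigma/E) * (1 - exp(-t/tau))
sigma/E = 243890.0000 / 2.4674e+07 = 0.0099
exp(-t/tau) = exp(-213.6 / 83.6) = 0.0777
epsilon = 0.0099 * (1 - 0.0777)
epsilon = 0.0091


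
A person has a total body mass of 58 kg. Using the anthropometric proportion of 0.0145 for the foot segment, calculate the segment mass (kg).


m_segment = body_mass * fraction
m_segment = 58 * 0.0145
m_segment = 0.8410


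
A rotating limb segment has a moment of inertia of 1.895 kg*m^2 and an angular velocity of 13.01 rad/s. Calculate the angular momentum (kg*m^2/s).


L = I * omega
L = 1.895 * 13.01
L = 24.6539


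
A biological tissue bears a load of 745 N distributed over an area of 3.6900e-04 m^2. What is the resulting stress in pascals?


stress = F / A
stress = 745 / 3.6900e-04
stress = 2.0190e+06


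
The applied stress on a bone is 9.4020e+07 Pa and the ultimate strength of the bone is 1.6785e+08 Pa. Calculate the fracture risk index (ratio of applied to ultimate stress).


FRI = applied / ultimate
FRI = 9.4020e+07 / 1.6785e+08
FRI = 0.5601


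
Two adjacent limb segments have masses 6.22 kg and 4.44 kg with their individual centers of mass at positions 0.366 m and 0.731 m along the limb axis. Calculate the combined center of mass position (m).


COM = (m1*x1 + m2*x2) / (m1 + m2)
COM = (6.22*0.366 + 4.44*0.731) / (6.22 + 4.44)
Numerator = 5.5222
Denominator = 10.6600
COM = 0.5180


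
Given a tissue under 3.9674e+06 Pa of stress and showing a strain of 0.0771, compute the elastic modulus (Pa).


E = stress / strain
E = 3.9674e+06 / 0.0771
E = 5.1458e+07


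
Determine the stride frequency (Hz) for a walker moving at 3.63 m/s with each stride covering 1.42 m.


f = v / stride_length
f = 3.63 / 1.42
f = 2.5563


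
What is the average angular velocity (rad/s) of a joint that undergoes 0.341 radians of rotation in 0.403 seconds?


omega = delta_theta / delta_t
omega = 0.341 / 0.403
omega = 0.8462


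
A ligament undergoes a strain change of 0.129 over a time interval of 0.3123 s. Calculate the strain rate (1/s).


strain_rate = delta_strain / delta_t
strain_rate = 0.129 / 0.3123
strain_rate = 0.4131


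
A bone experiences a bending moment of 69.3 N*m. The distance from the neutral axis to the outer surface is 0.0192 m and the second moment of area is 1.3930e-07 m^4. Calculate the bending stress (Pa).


sigma = M * c / I
sigma = 69.3 * 0.0192 / 1.3930e-07
M * c = 1.3306
sigma = 9.5518e+06


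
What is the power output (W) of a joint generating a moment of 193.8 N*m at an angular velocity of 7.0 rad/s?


P = M * omega
P = 193.8 * 7.0
P = 1356.6000


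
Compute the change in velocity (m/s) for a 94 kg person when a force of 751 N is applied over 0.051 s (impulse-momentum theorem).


J = F * dt = 751 * 0.051 = 38.3010 N*s
delta_v = J / m
delta_v = 38.3010 / 94
delta_v = 0.4075


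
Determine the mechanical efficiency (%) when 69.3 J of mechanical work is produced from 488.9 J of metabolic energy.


eta = (W_mech / E_meta) * 100
eta = (69.3 / 488.9) * 100
ratio = 0.1417
eta = 14.1747


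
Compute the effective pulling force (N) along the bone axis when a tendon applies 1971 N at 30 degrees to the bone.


F_eff = F_tendon * cos(theta)
theta = 30 deg = 0.5236 rad
cos(theta) = 0.8660
F_eff = 1971 * 0.8660
F_eff = 1706.9361


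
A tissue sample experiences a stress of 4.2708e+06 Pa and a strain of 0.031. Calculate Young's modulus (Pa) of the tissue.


E = stress / strain
E = 4.2708e+06 / 0.031
E = 1.3777e+08


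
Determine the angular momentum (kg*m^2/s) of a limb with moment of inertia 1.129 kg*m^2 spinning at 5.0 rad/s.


L = I * omega
L = 1.129 * 5.0
L = 5.6450


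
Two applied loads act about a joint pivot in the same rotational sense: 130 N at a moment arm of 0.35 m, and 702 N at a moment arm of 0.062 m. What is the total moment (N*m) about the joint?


M = F1 * d1 + F2 * d2
M = 130 * 0.35 + 702 * 0.062
M = 45.5000 + 43.5240
M = 89.0240


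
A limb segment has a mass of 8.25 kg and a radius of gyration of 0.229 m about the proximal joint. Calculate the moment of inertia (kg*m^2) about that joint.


I = m * k^2
I = 8.25 * 0.229^2
k^2 = 0.0524
I = 0.4326


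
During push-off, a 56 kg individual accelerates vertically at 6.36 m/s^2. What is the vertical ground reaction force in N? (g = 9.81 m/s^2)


GRF = m * (g + a)
GRF = 56 * (9.81 + 6.36)
GRF = 56 * 16.1700
GRF = 905.5200


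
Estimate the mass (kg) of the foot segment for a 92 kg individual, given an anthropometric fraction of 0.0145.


m_segment = body_mass * fraction
m_segment = 92 * 0.0145
m_segment = 1.3340


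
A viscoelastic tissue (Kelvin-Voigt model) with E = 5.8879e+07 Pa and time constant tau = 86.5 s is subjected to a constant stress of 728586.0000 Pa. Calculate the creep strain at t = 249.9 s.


epsilon(t) = (sigma/E) * (1 - exp(-t/tau))
sigma/E = 728586.0000 / 5.8879e+07 = 0.0124
exp(-t/tau) = exp(-249.9 / 86.5) = 0.0556
epsilon = 0.0124 * (1 - 0.0556)
epsilon = 0.0117


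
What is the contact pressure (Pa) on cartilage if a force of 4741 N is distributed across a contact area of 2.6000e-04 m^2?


P = F / A
P = 4741 / 2.6000e-04
P = 1.8235e+07


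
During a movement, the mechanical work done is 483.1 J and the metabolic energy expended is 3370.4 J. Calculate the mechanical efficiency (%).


eta = (W_mech / E_meta) * 100
eta = (483.1 / 3370.4) * 100
ratio = 0.1433
eta = 14.3336


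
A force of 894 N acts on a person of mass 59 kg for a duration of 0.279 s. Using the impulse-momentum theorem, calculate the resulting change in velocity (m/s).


J = F * dt = 894 * 0.279 = 249.4260 N*s
delta_v = J / m
delta_v = 249.4260 / 59
delta_v = 4.2276


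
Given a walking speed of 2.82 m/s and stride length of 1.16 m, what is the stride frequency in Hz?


f = v / stride_length
f = 2.82 / 1.16
f = 2.4310


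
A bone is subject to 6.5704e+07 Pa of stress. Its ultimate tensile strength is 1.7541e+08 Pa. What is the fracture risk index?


FRI = applied / ultimate
FRI = 6.5704e+07 / 1.7541e+08
FRI = 0.3746


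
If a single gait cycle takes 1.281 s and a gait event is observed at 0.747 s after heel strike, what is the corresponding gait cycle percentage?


pct = (event_time / cycle_time) * 100
pct = (0.747 / 1.281) * 100
ratio = 0.5831
pct = 58.3138


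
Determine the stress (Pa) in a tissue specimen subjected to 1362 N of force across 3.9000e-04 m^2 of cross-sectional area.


stress = F / A
stress = 1362 / 3.9000e-04
stress = 3.4923e+06


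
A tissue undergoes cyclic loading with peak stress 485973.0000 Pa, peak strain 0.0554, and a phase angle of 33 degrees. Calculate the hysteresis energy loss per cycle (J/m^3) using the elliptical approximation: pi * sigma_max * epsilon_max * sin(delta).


E_loss = pi * sigma_max * epsilon_max * sin(delta)
delta = 33 deg = 0.5760 rad
sin(delta) = 0.5446
E_loss = pi * 485973.0000 * 0.0554 * 0.5446
E_loss = 46066.0042


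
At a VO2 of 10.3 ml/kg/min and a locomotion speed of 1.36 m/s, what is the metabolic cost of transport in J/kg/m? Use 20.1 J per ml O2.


Power per kg = VO2 * 20.1 / 60
Power per kg = 10.3 * 20.1 / 60 = 3.4505 W/kg
Cost = power_per_kg / speed
Cost = 3.4505 / 1.36
Cost = 2.5371


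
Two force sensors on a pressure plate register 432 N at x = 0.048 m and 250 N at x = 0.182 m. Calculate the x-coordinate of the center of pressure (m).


COP_x = (F1*x1 + F2*x2) / (F1 + F2)
COP_x = (432*0.048 + 250*0.182) / (432 + 250)
Numerator = 66.2360
Denominator = 682
COP_x = 0.0971


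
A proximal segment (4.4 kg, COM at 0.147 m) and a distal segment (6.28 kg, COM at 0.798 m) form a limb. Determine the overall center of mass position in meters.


COM = (m1*x1 + m2*x2) / (m1 + m2)
COM = (4.4*0.147 + 6.28*0.798) / (4.4 + 6.28)
Numerator = 5.6582
Denominator = 10.6800
COM = 0.5298


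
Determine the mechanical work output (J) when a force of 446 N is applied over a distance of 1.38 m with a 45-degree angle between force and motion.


W = F * d * cos(theta)
theta = 45 deg = 0.7854 rad
cos(theta) = 0.7071
W = 446 * 1.38 * 0.7071
W = 435.2101


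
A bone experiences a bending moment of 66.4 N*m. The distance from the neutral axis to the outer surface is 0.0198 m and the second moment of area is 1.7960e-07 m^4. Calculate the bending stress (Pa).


sigma = M * c / I
sigma = 66.4 * 0.0198 / 1.7960e-07
M * c = 1.3147
sigma = 7.3203e+06


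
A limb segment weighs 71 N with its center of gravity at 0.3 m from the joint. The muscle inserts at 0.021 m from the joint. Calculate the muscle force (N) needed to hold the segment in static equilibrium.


F_muscle = W * d_load / d_muscle
F_muscle = 71 * 0.3 / 0.021
Numerator = 21.3000
F_muscle = 1014.2857


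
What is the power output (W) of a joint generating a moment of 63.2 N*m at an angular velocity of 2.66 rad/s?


P = M * omega
P = 63.2 * 2.66
P = 168.1120


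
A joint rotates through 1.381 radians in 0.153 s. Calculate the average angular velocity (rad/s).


omega = delta_theta / delta_t
omega = 1.381 / 0.153
omega = 9.0261


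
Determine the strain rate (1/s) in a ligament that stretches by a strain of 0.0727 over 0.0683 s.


strain_rate = delta_strain / delta_t
strain_rate = 0.0727 / 0.0683
strain_rate = 1.0644


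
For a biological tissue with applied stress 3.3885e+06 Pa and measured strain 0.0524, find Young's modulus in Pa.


E = stress / strain
E = 3.3885e+06 / 0.0524
E = 6.4666e+07


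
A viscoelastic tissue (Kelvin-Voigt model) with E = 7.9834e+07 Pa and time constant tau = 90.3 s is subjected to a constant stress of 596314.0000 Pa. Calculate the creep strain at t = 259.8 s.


epsilon(t) = (sigma/E) * (1 - exp(-t/tau))
sigma/E = 596314.0000 / 7.9834e+07 = 0.0075
exp(-t/tau) = exp(-259.8 / 90.3) = 0.0563
epsilon = 0.0075 * (1 - 0.0563)
epsilon = 0.0070


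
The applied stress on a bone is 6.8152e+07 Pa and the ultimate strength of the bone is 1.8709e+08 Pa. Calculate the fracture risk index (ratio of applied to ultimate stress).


FRI = applied / ultimate
FRI = 6.8152e+07 / 1.8709e+08
FRI = 0.3643


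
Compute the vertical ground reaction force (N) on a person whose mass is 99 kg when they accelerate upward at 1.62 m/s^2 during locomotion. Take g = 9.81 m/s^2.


GRF = m * (g + a)
GRF = 99 * (9.81 + 1.62)
GRF = 99 * 11.4300
GRF = 1131.5700


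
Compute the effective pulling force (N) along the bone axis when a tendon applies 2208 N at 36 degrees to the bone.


F_eff = F_tendon * cos(theta)
theta = 36 deg = 0.6283 rad
cos(theta) = 0.8090
F_eff = 2208 * 0.8090
F_eff = 1786.3095


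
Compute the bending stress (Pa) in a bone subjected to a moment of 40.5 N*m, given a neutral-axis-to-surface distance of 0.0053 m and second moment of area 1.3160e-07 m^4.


sigma = M * c / I
sigma = 40.5 * 0.0053 / 1.3160e-07
M * c = 0.2147
sigma = 1.6311e+06


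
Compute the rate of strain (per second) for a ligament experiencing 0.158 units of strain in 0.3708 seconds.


strain_rate = delta_strain / delta_t
strain_rate = 0.158 / 0.3708
strain_rate = 0.4261


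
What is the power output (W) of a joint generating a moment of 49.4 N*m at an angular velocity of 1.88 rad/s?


P = M * omega
P = 49.4 * 1.88
P = 92.8720


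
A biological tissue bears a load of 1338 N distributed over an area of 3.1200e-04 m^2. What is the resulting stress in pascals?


stress = F / A
stress = 1338 / 3.1200e-04
stress = 4.2885e+06


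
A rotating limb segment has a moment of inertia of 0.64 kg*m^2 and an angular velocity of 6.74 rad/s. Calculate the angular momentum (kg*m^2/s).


L = I * omega
L = 0.64 * 6.74
L = 4.3136


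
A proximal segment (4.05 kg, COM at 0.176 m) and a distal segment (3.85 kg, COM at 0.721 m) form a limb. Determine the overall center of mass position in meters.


COM = (m1*x1 + m2*x2) / (m1 + m2)
COM = (4.05*0.176 + 3.85*0.721) / (4.05 + 3.85)
Numerator = 3.4886
Denominator = 7.9000
COM = 0.4416


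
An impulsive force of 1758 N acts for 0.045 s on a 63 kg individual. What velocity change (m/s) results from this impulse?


J = F * dt = 1758 * 0.045 = 79.1100 N*s
delta_v = J / m
delta_v = 79.1100 / 63
delta_v = 1.2557


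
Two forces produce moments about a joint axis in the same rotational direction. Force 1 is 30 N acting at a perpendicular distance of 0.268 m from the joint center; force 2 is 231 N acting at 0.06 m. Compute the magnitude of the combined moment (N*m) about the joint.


M = F1 * d1 + F2 * d2
M = 30 * 0.268 + 231 * 0.06
M = 8.0400 + 13.8600
M = 21.9000


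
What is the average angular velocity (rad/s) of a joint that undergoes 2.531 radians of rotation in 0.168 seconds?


omega = delta_theta / delta_t
omega = 2.531 / 0.168
omega = 15.0655


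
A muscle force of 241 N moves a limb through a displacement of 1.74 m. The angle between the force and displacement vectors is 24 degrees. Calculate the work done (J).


W = F * d * cos(theta)
theta = 24 deg = 0.4189 rad
cos(theta) = 0.9135
W = 241 * 1.74 * 0.9135
W = 383.0862


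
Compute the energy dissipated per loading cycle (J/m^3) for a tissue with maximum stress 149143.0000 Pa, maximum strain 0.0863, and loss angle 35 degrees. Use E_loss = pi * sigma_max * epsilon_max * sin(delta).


E_loss = pi * sigma_max * epsilon_max * sin(delta)
delta = 35 deg = 0.6109 rad
sin(delta) = 0.5736
E_loss = pi * 149143.0000 * 0.0863 * 0.5736
E_loss = 23192.8887


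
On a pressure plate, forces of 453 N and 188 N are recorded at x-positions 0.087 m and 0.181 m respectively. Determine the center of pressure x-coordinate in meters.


COP_x = (F1*x1 + F2*x2) / (F1 + F2)
COP_x = (453*0.087 + 188*0.181) / (453 + 188)
Numerator = 73.4390
Denominator = 641
COP_x = 0.1146


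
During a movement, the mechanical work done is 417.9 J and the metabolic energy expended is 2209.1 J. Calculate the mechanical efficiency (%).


eta = (W_mech / E_meta) * 100
eta = (417.9 / 2209.1) * 100
ratio = 0.1892
eta = 18.9172


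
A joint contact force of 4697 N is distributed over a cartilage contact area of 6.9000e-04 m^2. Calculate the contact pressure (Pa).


P = F / A
P = 4697 / 6.9000e-04
P = 6.8072e+06


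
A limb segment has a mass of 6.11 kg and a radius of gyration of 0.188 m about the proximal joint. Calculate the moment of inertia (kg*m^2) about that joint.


I = m * k^2
I = 6.11 * 0.188^2
k^2 = 0.0353
I = 0.2160


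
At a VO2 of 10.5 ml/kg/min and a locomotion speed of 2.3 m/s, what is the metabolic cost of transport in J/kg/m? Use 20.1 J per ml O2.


Power per kg = VO2 * 20.1 / 60
Power per kg = 10.5 * 20.1 / 60 = 3.5175 W/kg
Cost = power_per_kg / speed
Cost = 3.5175 / 2.3
Cost = 1.5293


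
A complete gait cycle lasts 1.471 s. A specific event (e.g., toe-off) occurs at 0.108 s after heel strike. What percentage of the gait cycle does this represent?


pct = (event_time / cycle_time) * 100
pct = (0.108 / 1.471) * 100
ratio = 0.0734
pct = 7.3419


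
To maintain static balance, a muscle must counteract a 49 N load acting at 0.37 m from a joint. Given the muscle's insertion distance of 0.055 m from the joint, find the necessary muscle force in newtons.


F_muscle = W * d_load / d_muscle
F_muscle = 49 * 0.37 / 0.055
Numerator = 18.1300
F_muscle = 329.6364


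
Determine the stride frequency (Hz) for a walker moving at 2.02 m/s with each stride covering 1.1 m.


f = v / stride_length
f = 2.02 / 1.1
f = 1.8364


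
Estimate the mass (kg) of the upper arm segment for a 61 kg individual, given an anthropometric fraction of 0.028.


m_segment = body_mass * fraction
m_segment = 61 * 0.028
m_segment = 1.7080


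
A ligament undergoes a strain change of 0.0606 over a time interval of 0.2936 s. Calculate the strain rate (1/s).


strain_rate = delta_strain / delta_t
strain_rate = 0.0606 / 0.2936
strain_rate = 0.2064


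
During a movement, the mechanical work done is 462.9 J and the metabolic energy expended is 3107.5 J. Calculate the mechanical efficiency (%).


eta = (W_mech / E_meta) * 100
eta = (462.9 / 3107.5) * 100
ratio = 0.1490
eta = 14.8962


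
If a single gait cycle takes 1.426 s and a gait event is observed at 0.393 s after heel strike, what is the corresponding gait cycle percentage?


pct = (event_time / cycle_time) * 100
pct = (0.393 / 1.426) * 100
ratio = 0.2756
pct = 27.5596


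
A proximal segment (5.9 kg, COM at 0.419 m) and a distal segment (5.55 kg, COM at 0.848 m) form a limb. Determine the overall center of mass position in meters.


COM = (m1*x1 + m2*x2) / (m1 + m2)
COM = (5.9*0.419 + 5.55*0.848) / (5.9 + 5.55)
Numerator = 7.1785
Denominator = 11.4500
COM = 0.6269


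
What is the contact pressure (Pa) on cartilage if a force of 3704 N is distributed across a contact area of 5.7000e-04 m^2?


P = F / A
P = 3704 / 5.7000e-04
P = 6.4982e+06


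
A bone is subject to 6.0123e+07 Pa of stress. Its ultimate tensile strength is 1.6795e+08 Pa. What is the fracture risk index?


FRI = applied / ultimate
FRI = 6.0123e+07 / 1.6795e+08
FRI = 0.3580


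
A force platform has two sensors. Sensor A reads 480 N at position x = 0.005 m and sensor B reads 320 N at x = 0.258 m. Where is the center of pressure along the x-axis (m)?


COP_x = (F1*x1 + F2*x2) / (F1 + F2)
COP_x = (480*0.005 + 320*0.258) / (480 + 320)
Numerator = 84.9600
Denominator = 800
COP_x = 0.1062


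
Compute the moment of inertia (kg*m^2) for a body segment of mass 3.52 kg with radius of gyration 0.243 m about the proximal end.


I = m * k^2
I = 3.52 * 0.243^2
k^2 = 0.0590
I = 0.2079


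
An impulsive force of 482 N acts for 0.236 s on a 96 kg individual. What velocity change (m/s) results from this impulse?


J = F * dt = 482 * 0.236 = 113.7520 N*s
delta_v = J / m
delta_v = 113.7520 / 96
delta_v = 1.1849


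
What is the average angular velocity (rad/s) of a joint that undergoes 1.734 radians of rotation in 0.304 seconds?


omega = delta_theta / delta_t
omega = 1.734 / 0.304
omega = 5.7039


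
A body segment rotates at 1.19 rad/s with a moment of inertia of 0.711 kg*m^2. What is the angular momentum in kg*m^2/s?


L = I * omega
L = 0.711 * 1.19
L = 0.8461


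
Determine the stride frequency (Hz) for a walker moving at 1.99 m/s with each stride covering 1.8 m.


f = v / stride_length
f = 1.99 / 1.8
f = 1.1056


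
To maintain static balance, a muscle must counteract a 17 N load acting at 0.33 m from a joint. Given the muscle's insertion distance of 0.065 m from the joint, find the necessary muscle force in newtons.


F_muscle = W * d_load / d_muscle
F_muscle = 17 * 0.33 / 0.065
Numerator = 5.6100
F_muscle = 86.3077


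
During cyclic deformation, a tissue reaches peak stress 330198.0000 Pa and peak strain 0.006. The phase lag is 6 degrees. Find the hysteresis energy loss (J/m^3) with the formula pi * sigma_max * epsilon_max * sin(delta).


E_loss = pi * sigma_max * epsilon_max * sin(delta)
delta = 6 deg = 0.1047 rad
sin(delta) = 0.1045
E_loss = pi * 330198.0000 * 0.006 * 0.1045
E_loss = 650.5941


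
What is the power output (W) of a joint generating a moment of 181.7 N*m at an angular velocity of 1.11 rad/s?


P = M * omega
P = 181.7 * 1.11
P = 201.6870


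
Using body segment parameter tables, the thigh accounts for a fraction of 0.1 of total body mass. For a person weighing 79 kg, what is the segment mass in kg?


m_segment = body_mass * fraction
m_segment = 79 * 0.1
m_segment = 7.9000


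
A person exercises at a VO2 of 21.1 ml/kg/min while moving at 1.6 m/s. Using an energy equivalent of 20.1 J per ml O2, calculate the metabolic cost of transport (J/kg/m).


Power per kg = VO2 * 20.1 / 60
Power per kg = 21.1 * 20.1 / 60 = 7.0685 W/kg
Cost = power_per_kg / speed
Cost = 7.0685 / 1.6
Cost = 4.4178


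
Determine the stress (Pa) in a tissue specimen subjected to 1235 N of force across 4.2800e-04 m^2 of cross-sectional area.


stress = F / A
stress = 1235 / 4.2800e-04
stress = 2.8855e+06


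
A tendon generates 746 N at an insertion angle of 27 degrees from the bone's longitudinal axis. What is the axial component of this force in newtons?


F_eff = F_tendon * cos(theta)
theta = 27 deg = 0.4712 rad
cos(theta) = 0.8910
F_eff = 746 * 0.8910
F_eff = 664.6909


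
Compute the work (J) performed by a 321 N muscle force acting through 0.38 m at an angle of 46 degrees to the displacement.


W = F * d * cos(theta)
theta = 46 deg = 0.8029 rad
cos(theta) = 0.6947
W = 321 * 0.38 * 0.6947
W = 84.7344


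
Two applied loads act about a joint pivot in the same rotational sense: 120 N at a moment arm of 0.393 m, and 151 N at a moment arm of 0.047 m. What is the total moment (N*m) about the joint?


M = F1 * d1 + F2 * d2
M = 120 * 0.393 + 151 * 0.047
M = 47.1600 + 7.0970
M = 54.2570


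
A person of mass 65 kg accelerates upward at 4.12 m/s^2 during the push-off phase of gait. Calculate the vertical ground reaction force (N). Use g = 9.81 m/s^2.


GRF = m * (g + a)
GRF = 65 * (9.81 + 4.12)
GRF = 65 * 13.9300
GRF = 905.4500


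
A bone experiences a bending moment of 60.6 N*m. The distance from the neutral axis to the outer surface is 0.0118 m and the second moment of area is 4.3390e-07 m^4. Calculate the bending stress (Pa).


sigma = M * c / I
sigma = 60.6 * 0.0118 / 4.3390e-07
M * c = 0.7151
sigma = 1.6480e+06


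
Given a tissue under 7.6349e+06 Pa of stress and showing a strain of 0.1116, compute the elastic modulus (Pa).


E = stress / strain
E = 7.6349e+06 / 0.1116
E = 6.8413e+07


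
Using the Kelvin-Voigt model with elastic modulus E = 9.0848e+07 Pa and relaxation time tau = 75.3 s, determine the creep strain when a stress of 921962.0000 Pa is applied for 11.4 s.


epsilon(t) = (sigma/E) * (1 - exp(-t/tau))
sigma/E = 921962.0000 / 9.0848e+07 = 0.0101
exp(-t/tau) = exp(-11.4 / 75.3) = 0.8595
epsilon = 0.0101 * (1 - 0.8595)
epsilon = 0.0014


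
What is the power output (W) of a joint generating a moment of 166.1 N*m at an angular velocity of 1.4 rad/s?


P = M * omega
P = 166.1 * 1.4
P = 232.5400


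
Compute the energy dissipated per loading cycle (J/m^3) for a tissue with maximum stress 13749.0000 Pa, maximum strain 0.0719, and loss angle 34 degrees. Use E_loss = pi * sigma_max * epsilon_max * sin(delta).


E_loss = pi * sigma_max * epsilon_max * sin(delta)
delta = 34 deg = 0.5934 rad
sin(delta) = 0.5592
E_loss = pi * 13749.0000 * 0.0719 * 0.5592
E_loss = 1736.6469


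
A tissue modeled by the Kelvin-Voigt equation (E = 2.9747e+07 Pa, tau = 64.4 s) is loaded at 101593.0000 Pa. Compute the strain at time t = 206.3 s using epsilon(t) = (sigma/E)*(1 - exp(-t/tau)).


epsilon(t) = (sigma/E) * (1 - exp(-t/tau))
sigma/E = 101593.0000 / 2.9747e+07 = 0.0034
exp(-t/tau) = exp(-206.3 / 64.4) = 0.0406
epsilon = 0.0034 * (1 - 0.0406)
epsilon = 0.0033


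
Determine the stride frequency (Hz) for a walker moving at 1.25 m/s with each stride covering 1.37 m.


f = v / stride_length
f = 1.25 / 1.37
f = 0.9124


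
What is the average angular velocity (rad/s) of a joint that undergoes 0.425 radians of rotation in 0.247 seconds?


omega = delta_theta / delta_t
omega = 0.425 / 0.247
omega = 1.7206


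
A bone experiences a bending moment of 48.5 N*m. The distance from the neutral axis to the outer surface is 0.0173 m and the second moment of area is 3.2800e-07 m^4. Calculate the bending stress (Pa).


sigma = M * c / I
sigma = 48.5 * 0.0173 / 3.2800e-07
M * c = 0.8390
sigma = 2.5581e+06


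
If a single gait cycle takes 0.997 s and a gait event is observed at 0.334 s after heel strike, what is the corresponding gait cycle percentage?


pct = (event_time / cycle_time) * 100
pct = (0.334 / 0.997) * 100
ratio = 0.3350
pct = 33.5005


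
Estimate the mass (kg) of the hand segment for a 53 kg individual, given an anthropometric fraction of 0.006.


m_segment = body_mass * fraction
m_segment = 53 * 0.006
m_segment = 0.3180


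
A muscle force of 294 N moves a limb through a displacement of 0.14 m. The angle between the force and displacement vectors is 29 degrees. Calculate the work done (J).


W = F * d * cos(theta)
theta = 29 deg = 0.5061 rad
cos(theta) = 0.8746
W = 294 * 0.14 * 0.8746
W = 35.9993


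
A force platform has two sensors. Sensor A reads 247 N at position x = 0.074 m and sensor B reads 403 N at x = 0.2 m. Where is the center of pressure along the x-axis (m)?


COP_x = (F1*x1 + F2*x2) / (F1 + F2)
COP_x = (247*0.074 + 403*0.2) / (247 + 403)
Numerator = 98.8780
Denominator = 650
COP_x = 0.1521


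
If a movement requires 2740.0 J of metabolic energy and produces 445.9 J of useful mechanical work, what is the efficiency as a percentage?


eta = (W_mech / E_meta) * 100
eta = (445.9 / 2740.0) * 100
ratio = 0.1627
eta = 16.2737


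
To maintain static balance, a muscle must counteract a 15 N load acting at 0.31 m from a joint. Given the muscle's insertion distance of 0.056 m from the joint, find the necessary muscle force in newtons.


F_muscle = W * d_load / d_muscle
F_muscle = 15 * 0.31 / 0.056
Numerator = 4.6500
F_muscle = 83.0357


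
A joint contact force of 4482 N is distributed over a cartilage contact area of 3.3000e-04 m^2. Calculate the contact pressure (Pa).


P = F / A
P = 4482 / 3.3000e-04
P = 1.3582e+07


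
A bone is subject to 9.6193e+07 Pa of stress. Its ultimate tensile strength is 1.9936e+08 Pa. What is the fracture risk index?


FRI = applied / ultimate
FRI = 9.6193e+07 / 1.9936e+08
FRI = 0.4825


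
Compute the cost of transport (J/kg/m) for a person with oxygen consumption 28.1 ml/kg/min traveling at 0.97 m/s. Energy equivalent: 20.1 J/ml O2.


Power per kg = VO2 * 20.1 / 60
Power per kg = 28.1 * 20.1 / 60 = 9.4135 W/kg
Cost = power_per_kg / speed
Cost = 9.4135 / 0.97
Cost = 9.7046


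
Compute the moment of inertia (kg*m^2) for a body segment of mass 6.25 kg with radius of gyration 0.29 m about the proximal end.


I = m * k^2
I = 6.25 * 0.29^2
k^2 = 0.0841
I = 0.5256


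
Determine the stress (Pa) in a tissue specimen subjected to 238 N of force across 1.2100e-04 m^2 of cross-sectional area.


stress = F / A
stress = 238 / 1.2100e-04
stress = 1.9669e+06


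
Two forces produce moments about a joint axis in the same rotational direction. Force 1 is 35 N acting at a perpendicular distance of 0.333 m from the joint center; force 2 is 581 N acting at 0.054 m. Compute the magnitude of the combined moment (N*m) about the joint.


M = F1 * d1 + F2 * d2
M = 35 * 0.333 + 581 * 0.054
M = 11.6550 + 31.3740
M = 43.0290


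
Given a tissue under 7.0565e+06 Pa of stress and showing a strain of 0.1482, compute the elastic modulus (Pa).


E = stress / strain
E = 7.0565e+06 / 0.1482
E = 4.7615e+07


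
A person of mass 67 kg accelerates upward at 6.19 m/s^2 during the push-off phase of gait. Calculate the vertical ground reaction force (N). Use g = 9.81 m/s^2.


GRF = m * (g + a)
GRF = 67 * (9.81 + 6.19)
GRF = 67 * 16.0000
GRF = 1072.0000


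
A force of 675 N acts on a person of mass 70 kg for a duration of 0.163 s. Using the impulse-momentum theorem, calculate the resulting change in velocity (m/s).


J = F * dt = 675 * 0.163 = 110.0250 N*s
delta_v = J / m
delta_v = 110.0250 / 70
delta_v = 1.5718


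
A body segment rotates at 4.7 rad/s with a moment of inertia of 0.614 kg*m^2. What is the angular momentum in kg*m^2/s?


L = I * omega
L = 0.614 * 4.7
L = 2.8858


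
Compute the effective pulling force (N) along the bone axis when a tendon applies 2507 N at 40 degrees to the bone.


F_eff = F_tendon * cos(theta)
theta = 40 deg = 0.6981 rad
cos(theta) = 0.7660
F_eff = 2507 * 0.7660
F_eff = 1920.4734


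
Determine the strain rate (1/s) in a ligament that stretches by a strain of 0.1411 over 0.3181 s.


strain_rate = delta_strain / delta_t
strain_rate = 0.1411 / 0.3181
strain_rate = 0.4436


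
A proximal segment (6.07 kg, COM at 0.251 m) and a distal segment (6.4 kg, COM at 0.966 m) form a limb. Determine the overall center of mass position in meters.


COM = (m1*x1 + m2*x2) / (m1 + m2)
COM = (6.07*0.251 + 6.4*0.966) / (6.07 + 6.4)
Numerator = 7.7060
Denominator = 12.4700
COM = 0.6180


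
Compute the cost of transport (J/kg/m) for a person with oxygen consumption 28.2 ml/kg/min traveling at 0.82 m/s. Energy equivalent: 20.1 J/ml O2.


Power per kg = VO2 * 20.1 / 60
Power per kg = 28.2 * 20.1 / 60 = 9.4470 W/kg
Cost = power_per_kg / speed
Cost = 9.4470 / 0.82
Cost = 11.5207
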